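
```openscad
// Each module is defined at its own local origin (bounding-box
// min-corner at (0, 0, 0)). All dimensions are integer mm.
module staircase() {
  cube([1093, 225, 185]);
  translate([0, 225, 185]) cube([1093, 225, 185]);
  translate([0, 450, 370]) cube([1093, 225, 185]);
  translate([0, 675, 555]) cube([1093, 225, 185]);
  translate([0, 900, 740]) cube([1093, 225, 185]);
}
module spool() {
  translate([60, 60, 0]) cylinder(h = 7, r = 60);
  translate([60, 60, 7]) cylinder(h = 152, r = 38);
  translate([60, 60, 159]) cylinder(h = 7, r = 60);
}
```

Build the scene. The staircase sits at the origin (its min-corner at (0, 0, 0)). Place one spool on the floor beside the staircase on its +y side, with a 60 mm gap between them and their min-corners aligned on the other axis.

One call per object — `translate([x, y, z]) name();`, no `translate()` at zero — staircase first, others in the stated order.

staircase();
translate([0, 1185, 0]) spool();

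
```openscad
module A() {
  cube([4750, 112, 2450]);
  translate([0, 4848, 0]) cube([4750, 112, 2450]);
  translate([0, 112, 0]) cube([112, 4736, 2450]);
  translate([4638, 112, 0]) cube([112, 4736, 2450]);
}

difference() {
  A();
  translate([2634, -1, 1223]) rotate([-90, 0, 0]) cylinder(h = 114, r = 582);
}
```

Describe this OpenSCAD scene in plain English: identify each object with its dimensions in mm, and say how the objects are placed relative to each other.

A is a box-shaped house frame (walls only): outside footprint 4750×4960 mm, wall height 2450 mm, wall thickness 112 mm. The two y-facing walls run the full x-width; the two x-facing walls fit between the inner faces of the y-facing walls.

The house frame has a circular hole of radius 582 mm through its front wall, centred at (x = 2634, z = 1223).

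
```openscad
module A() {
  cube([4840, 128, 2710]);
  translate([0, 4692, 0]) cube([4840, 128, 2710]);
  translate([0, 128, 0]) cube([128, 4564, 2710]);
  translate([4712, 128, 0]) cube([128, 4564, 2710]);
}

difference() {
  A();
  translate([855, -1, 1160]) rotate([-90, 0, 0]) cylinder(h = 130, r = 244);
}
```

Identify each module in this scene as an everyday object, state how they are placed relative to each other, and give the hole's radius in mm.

A is a house frame. The house frame has a circular hole through its front wall. The hole's radius is 244 mm.

The subtracted cylinder has r = 244 mm.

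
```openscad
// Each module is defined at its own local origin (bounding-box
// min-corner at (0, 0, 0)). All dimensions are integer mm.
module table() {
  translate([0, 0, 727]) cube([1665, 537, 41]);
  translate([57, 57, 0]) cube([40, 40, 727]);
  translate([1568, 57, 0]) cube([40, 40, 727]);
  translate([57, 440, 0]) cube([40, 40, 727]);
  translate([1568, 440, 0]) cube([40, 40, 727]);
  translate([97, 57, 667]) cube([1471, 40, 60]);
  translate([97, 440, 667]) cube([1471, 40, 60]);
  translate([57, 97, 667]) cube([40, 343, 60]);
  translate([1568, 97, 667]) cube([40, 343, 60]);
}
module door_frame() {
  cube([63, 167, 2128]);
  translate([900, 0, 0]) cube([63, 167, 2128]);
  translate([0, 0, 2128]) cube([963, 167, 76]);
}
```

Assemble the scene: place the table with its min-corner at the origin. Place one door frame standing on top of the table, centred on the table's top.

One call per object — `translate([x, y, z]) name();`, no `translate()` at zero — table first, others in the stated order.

table();
translate([351, 185, 768]) door_frame();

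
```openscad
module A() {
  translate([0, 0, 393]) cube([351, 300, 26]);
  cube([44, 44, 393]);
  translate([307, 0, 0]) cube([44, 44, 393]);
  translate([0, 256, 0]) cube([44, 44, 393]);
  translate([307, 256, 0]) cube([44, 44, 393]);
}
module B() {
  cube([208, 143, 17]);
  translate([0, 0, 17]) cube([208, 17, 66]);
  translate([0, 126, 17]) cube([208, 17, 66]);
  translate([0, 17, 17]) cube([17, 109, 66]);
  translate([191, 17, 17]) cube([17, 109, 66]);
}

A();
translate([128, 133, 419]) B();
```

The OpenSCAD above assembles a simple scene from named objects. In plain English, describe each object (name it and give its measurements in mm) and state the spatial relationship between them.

A is a four-legged stool. The seat is a 351×300×26 mm slab whose top surface is at z = 419 mm; four square legs, each 44×44 mm in cross-section, run from the floor (z = 0) to the underside of the seat, each flush with a corner of the seat.

B is an open-topped rectangular box: outside dimensions 208×143×83 mm, with a uniform wall and base thickness of 17 mm. The base is a full 208×143 slab on the floor; four walls sit on top of the base. The front and back walls (the −y and +y sides) span the full width; the two side walls fit between them.

The open box is on top of the stool.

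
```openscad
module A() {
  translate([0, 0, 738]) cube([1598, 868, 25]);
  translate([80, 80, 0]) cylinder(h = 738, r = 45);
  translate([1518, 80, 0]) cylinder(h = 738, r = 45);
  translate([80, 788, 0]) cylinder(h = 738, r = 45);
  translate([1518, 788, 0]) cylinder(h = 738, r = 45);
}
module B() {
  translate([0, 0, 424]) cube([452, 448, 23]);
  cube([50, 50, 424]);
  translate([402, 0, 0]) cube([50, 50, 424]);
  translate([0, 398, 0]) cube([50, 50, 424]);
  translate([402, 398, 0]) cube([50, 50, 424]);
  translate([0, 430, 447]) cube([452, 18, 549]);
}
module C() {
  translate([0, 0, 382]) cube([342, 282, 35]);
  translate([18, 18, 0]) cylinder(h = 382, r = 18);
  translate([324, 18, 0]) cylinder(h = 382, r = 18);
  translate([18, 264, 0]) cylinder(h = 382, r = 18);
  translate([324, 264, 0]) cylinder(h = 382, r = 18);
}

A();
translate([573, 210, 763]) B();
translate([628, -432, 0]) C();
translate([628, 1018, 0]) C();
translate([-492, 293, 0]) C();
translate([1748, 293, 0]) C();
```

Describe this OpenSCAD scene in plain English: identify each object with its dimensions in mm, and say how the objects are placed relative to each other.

A is a rectangular dining table. The top is 1598×868×25 mm with its upper surface at z = 763 mm. It stands on four round legs of 90 mm diameter, each leg's bounding box inset 35 mm from the nearest pair of top edges, running from the floor to the underside of the top.

B is a chair. The seat is a 452×448×23 mm slab with its top at z = 447 mm, on four 50×50 mm corner legs (flush with the seat edges, standing on z = 0). A flat backrest 18 mm thick, 549 mm tall, spans the full seat width and rises from the seat top along its +y edge, rear face flush with the rear of the seat.

C is a four-legged stool. The seat is 342×282 mm, 35 mm thick, top at z = 417 mm. It stands on four round legs, each 36 mm in diameter, from z = 0 to the seat underside, each leg's axis is inset half a diameter from the nearest pair of seat edges (so the leg's bounding box is flush with the corner).

The chair is on top of the table, centred. Four stools sit around the table at the −y, +y, −x, +x sides.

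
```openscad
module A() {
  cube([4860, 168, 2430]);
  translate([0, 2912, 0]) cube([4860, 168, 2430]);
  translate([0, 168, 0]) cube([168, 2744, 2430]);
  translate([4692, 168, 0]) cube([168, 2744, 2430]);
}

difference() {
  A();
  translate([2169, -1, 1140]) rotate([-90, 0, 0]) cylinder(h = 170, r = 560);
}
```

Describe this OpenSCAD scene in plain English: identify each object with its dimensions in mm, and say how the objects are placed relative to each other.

A is the wall frame of a small rectangular building: four walls, each 2430 mm tall and 168 mm thick, enclosing a footprint 4860 mm (x) by 3080 mm (y) outside-to-outside, with no floor or roof. The front and back walls (the −y and +y sides) span the full width; the two side walls fit between them.

The house frame has a circular hole of radius 560 mm through its front wall, centred at (x = 2169, z = 1140).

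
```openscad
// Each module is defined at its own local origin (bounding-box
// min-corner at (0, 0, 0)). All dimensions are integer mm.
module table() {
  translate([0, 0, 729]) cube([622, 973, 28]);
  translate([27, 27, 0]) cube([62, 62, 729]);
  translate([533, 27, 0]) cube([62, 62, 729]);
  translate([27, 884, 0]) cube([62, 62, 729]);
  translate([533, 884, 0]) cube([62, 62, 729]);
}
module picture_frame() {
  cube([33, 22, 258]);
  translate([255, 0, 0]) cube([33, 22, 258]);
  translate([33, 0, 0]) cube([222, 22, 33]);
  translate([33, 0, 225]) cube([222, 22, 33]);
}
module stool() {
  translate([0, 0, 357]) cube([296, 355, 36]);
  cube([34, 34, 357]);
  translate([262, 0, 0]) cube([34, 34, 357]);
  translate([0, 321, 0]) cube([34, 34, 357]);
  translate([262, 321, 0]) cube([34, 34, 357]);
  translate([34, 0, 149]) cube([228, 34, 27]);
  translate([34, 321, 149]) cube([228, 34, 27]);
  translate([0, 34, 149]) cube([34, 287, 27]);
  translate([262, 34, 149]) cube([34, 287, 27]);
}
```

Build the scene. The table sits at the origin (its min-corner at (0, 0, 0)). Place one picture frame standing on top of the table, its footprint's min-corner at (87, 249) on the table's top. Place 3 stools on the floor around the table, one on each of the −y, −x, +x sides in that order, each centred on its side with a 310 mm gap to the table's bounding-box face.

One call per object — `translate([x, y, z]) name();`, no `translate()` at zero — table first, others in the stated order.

table();
translate([87, 249, 757]) picture_frame();
translate([163, -665, 0]) stool();
translate([-606, 309, 0]) stool();
translate([932, 309, 0]) stool();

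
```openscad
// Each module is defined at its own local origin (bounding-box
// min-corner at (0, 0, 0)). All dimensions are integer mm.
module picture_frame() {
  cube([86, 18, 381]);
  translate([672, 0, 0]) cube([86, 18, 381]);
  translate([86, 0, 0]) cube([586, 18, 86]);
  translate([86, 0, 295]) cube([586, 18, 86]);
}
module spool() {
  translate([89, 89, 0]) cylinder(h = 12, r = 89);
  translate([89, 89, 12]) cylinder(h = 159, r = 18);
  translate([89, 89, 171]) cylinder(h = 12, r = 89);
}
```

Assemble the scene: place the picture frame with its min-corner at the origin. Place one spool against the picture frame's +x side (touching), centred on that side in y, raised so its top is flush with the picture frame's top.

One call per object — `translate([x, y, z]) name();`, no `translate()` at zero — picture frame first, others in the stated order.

picture_frame();
translate([758, -80, 198]) spool();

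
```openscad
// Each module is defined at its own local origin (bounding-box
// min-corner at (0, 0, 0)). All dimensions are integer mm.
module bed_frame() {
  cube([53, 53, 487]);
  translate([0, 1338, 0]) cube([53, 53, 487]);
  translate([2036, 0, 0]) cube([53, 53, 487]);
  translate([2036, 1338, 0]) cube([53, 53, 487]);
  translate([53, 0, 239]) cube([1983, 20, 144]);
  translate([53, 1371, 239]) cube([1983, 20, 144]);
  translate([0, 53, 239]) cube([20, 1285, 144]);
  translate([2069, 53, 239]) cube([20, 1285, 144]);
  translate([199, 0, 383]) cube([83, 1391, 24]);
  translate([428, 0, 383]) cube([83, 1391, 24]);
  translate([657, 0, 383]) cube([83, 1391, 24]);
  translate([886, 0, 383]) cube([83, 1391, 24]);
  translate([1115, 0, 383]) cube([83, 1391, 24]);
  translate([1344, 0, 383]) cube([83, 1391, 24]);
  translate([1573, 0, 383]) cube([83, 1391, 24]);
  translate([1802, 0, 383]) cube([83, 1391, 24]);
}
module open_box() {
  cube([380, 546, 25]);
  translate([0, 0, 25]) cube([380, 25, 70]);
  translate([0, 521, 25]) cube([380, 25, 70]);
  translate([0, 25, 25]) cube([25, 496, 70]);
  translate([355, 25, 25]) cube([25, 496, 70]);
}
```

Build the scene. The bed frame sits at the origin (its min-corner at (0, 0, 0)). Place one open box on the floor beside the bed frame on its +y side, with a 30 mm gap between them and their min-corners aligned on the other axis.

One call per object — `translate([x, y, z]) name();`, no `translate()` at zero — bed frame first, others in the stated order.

bed_frame();
translate([0, 1421, 0]) open_box();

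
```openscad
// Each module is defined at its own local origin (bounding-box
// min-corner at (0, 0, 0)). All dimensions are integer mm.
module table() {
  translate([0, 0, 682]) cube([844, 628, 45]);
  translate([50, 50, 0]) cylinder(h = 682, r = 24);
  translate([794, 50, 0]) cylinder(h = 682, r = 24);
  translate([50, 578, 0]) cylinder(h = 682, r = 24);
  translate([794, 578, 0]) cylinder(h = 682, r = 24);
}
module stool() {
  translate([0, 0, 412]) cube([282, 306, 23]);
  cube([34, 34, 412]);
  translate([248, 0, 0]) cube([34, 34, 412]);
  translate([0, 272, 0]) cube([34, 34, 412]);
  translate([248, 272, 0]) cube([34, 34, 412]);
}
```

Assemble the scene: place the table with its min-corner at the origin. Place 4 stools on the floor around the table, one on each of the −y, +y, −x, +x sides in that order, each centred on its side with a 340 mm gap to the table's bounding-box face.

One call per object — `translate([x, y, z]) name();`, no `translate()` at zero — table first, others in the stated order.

table();
translate([281, -646, 0]) stool();
translate([281, 968, 0]) stool();
translate([-622, 161, 0]) stool();
translate([1184, 161, 0]) stool();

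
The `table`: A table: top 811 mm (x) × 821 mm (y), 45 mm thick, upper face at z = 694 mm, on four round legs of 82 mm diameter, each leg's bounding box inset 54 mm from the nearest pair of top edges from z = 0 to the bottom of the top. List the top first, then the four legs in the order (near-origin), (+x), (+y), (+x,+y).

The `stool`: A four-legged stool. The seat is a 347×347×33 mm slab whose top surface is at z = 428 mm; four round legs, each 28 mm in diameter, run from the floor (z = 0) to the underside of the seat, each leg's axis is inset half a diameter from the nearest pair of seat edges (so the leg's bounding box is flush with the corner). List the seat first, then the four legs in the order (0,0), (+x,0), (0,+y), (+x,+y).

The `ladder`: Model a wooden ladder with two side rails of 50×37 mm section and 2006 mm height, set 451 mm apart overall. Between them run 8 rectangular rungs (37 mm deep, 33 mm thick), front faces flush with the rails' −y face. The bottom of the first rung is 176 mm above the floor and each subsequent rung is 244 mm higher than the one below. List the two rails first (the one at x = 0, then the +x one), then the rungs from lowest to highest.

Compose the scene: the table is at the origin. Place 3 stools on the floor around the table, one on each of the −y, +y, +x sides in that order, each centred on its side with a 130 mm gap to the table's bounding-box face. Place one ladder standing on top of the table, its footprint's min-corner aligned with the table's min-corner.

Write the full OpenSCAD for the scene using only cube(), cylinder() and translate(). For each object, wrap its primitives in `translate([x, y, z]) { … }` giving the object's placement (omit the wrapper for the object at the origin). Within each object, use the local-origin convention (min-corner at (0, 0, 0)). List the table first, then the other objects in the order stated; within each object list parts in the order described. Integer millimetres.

translate([0, 0, 649]) cube([811, 821, 45]);
translate([95, 95, 0]) cylinder(h = 649, r = 41);
translate([716, 95, 0]) cylinder(h = 649, r = 41);
translate([95, 726, 0]) cylinder(h = 649, r = 41);
translate([716, 726, 0]) cylinder(h = 649, r = 41);
translate([232, -477, 0]) {
  translate([0, 0, 395]) cube([347, 347, 33]);
  translate([14, 14, 0]) cylinder(h = 395, r = 14);
  translate([333, 14, 0]) cylinder(h = 395, r = 14);
  translate([14, 333, 0]) cylinder(h = 395, r = 14);
  translate([333, 333, 0]) cylinder(h = 395, r = 14);
}
translate([232, 951, 0]) {
  translate([0, 0, 395]) cube([347, 347, 33]);
  translate([14, 14, 0]) cylinder(h = 395, r = 14);
  translate([333, 14, 0]) cylinder(h = 395, r = 14);
  translate([14, 333, 0]) cylinder(h = 395, r = 14);
  translate([333, 333, 0]) cylinder(h = 395, r = 14);
}
translate([941, 237, 0]) {
  translate([0, 0, 395]) cube([347, 347, 33]);
  translate([14, 14, 0]) cylinder(h = 395, r = 14);
  translate([333, 14, 0]) cylinder(h = 395, r = 14);
  translate([14, 333, 0]) cylinder(h = 395, r = 14);
  translate([333, 333, 0]) cylinder(h = 395, r = 14);
}
translate([0, 0, 694]) {
  cube([50, 37, 2006]);
  translate([401, 0, 0]) cube([50, 37, 2006]);
  translate([50, 0, 176]) cube([351, 37, 33]);
  translate([50, 0, 420]) cube([351, 37, 33]);
  translate([50, 0, 664]) cube([351, 37, 33]);
  translate([50, 0, 908]) cube([351, 37, 33]);
  translate([50, 0, 1152]) cube([351, 37, 33]);
  translate([50, 0, 1396]) cube([351, 37, 33]);
  translate([50, 0, 1640]) cube([351, 37, 33]);
  translate([50, 0, 1884]) cube([351, 37, 33]);
}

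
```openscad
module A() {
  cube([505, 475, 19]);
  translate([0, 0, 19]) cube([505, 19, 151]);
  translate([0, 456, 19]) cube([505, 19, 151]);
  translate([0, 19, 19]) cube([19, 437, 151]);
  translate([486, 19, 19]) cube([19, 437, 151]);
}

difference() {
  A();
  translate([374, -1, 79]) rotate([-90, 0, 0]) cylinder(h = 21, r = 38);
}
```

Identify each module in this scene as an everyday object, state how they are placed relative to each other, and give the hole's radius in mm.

A is an open box. The open box has a circular hole through its front wall. The hole's radius is 38 mm.

The subtracted cylinder has r = 38 mm.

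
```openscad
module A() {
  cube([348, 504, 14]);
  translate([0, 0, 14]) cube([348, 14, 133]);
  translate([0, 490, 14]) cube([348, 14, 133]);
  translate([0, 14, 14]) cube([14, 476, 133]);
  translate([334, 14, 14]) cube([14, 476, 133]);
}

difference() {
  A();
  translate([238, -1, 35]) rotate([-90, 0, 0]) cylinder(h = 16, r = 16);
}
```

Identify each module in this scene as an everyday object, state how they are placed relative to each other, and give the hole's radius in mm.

The subtracted cylinder has r = 16 mm.

A is an open box. The open box has a circular hole through its front wall. The hole's radius is 16 mm.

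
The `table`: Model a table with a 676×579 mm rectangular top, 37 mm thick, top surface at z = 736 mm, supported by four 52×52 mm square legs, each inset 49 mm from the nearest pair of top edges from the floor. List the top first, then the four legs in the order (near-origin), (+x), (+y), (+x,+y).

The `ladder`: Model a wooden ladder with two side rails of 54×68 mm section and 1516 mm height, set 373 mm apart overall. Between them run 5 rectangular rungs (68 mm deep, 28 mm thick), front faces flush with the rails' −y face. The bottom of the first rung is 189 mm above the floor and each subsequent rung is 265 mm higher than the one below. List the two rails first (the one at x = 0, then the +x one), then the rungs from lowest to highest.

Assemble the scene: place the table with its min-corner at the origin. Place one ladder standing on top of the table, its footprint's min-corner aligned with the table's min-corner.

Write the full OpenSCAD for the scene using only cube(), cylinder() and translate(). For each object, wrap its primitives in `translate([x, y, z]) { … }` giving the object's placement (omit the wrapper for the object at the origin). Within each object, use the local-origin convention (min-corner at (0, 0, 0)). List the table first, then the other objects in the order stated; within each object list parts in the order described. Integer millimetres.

translate([0, 0, 699]) cube([676, 579, 37]);
translate([49, 49, 0]) cube([52, 52, 699]);
translate([575, 49, 0]) cube([52, 52, 699]);
translate([49, 478, 0]) cube([52, 52, 699]);
translate([575, 478, 0]) cube([52, 52, 699]);
translate([0, 0, 736]) {
  cube([54, 68, 1516]);
  translate([319, 0, 0]) cube([54, 68, 1516]);
  translate([54, 0, 189]) cube([265, 68, 28]);
  translate([54, 0, 454]) cube([265, 68, 28]);
  translate([54, 0, 719]) cube([265, 68, 28]);
  translate([54, 0, 984]) cube([265, 68, 28]);
  translate([54, 0, 1249]) cube([265, 68, 28]);
}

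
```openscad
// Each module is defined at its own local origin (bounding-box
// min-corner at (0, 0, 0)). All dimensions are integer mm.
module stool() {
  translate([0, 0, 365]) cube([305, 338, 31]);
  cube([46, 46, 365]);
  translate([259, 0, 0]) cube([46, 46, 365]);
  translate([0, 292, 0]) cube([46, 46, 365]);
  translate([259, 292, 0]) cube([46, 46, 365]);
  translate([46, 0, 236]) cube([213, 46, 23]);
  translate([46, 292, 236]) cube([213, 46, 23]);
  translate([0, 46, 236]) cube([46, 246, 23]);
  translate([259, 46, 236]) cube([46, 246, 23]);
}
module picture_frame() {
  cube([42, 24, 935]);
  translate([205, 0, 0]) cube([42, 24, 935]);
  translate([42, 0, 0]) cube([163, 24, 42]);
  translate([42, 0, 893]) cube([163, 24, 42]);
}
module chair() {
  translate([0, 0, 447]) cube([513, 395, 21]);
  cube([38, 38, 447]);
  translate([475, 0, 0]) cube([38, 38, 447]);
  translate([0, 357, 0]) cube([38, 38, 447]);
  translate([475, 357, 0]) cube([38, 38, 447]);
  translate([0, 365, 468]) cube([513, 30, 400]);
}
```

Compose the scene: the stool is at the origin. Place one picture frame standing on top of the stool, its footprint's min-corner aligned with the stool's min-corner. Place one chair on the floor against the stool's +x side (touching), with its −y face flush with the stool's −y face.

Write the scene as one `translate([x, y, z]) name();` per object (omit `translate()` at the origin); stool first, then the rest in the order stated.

stool();
translate([0, 0, 396]) picture_frame();
translate([305, 0, 0]) chair();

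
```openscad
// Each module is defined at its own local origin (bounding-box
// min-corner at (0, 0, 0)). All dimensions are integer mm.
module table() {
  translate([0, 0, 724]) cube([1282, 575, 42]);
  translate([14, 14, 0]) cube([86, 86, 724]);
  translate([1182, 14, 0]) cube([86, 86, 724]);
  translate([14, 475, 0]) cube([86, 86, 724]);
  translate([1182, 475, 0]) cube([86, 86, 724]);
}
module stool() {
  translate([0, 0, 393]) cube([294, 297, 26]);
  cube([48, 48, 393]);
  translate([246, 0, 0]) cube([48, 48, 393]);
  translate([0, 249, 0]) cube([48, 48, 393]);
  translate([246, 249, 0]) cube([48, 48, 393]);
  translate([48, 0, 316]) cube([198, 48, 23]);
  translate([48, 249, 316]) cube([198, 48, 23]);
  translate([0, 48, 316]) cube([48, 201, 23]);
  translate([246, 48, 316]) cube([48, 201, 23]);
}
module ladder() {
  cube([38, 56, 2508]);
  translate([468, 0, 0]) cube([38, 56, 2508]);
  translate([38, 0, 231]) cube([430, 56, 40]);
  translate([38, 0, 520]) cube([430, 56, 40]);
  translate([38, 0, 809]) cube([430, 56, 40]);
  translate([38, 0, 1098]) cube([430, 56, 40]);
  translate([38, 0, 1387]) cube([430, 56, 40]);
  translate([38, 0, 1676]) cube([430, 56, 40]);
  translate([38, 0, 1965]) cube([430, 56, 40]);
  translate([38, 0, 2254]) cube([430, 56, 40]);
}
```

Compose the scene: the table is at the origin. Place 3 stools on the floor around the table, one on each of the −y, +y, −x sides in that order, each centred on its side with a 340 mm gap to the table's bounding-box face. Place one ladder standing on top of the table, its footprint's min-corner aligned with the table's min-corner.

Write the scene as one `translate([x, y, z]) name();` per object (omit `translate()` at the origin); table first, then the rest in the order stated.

table();
translate([494, -637, 0]) stool();
translate([494, 915, 0]) stool();
translate([-634, 139, 0]) stool();
translate([0, 0, 766]) ladder();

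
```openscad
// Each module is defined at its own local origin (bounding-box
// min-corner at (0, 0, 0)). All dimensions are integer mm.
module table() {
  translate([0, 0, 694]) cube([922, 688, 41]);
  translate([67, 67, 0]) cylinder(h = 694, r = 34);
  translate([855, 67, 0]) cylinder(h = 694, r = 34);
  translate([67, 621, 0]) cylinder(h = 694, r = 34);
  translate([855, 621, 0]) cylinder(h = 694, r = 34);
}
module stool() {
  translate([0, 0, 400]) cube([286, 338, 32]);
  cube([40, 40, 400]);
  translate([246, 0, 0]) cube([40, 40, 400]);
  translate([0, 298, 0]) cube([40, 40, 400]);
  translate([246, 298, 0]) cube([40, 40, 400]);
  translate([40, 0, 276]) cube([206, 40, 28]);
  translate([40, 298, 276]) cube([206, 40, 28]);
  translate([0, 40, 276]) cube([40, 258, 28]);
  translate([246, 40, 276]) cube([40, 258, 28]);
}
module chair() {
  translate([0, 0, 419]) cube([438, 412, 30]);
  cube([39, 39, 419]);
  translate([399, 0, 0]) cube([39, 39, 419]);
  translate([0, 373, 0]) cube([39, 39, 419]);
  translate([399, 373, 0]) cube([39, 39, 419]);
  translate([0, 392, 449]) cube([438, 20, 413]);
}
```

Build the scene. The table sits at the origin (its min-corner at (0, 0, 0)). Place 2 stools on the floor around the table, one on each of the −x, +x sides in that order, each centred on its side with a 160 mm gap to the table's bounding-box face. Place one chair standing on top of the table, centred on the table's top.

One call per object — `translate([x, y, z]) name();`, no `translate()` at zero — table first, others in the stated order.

table();
translate([-446, 175, 0]) stool();
translate([1082, 175, 0]) stool();
translate([242, 138, 735]) chair();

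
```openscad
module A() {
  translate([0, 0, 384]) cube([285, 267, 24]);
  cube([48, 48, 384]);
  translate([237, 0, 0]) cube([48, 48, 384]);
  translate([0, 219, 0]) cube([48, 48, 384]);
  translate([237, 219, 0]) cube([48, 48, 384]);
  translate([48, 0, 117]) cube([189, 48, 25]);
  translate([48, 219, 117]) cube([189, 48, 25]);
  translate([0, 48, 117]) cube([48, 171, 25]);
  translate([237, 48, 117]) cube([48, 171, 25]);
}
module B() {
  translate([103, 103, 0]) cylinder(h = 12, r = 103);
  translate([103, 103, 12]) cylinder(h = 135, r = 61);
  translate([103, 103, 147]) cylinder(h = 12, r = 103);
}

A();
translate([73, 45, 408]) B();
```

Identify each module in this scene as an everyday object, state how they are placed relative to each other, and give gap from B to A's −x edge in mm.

The spool's min-x is at 73; the stool's min-x is 0; gap = 73 mm.

A is a stool. B is a spool. The spool is on top of the stool. The gap from the spool to the stool's −x edge is 73 mm.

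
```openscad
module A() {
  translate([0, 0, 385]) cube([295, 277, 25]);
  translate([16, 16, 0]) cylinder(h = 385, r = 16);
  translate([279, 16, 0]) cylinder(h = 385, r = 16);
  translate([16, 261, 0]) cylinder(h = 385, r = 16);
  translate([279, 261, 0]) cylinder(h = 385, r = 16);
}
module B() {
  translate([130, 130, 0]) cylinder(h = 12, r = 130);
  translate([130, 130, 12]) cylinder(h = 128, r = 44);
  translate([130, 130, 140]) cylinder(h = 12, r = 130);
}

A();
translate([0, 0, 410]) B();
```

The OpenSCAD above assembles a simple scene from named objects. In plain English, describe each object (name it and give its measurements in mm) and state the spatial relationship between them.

A is a four-legged stool. The seat is 295×277 mm, 25 mm thick, top at z = 410 mm. It stands on four round legs, each 32 mm in diameter, from z = 0 to the seat underside, each leg's axis is inset half a diameter from the nearest pair of seat edges (so the leg's bounding box is flush with the corner).

B is a spool: two coaxial disc flanges of radius 130 mm and thickness 12 mm, joined by a core cylinder of radius 44 mm and height 128 mm. The lower flange rests on z = 0 and the three cylinders share a vertical axis.

The spool is on top of the stool.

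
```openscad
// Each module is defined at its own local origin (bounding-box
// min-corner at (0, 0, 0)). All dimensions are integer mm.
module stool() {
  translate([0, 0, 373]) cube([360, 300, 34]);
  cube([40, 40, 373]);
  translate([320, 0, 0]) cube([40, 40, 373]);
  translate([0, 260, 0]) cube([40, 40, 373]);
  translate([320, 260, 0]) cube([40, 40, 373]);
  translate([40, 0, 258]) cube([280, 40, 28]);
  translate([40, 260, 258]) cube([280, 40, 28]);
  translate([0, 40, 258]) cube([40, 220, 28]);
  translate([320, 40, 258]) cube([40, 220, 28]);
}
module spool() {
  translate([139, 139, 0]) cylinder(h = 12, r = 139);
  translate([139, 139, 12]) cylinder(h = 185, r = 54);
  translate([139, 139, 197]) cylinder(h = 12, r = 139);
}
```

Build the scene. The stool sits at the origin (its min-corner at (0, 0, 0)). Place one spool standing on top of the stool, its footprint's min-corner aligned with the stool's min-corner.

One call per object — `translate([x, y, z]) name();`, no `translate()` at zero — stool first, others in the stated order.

stool();
translate([0, 0, 407]) spool();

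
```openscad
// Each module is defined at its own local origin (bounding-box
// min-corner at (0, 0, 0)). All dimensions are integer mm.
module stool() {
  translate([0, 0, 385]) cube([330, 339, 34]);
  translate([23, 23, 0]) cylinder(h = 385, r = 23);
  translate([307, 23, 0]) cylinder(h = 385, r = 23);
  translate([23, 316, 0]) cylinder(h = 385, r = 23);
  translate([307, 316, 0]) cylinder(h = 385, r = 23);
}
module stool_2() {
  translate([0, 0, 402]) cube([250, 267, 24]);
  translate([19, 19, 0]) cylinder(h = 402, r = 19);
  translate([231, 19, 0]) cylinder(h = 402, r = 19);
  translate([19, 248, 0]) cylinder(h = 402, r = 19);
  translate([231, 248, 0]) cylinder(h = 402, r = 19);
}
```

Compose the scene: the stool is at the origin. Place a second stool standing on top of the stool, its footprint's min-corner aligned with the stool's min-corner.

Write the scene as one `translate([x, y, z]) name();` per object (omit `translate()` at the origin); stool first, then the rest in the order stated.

stool();
translate([0, 0, 419]) stool_2();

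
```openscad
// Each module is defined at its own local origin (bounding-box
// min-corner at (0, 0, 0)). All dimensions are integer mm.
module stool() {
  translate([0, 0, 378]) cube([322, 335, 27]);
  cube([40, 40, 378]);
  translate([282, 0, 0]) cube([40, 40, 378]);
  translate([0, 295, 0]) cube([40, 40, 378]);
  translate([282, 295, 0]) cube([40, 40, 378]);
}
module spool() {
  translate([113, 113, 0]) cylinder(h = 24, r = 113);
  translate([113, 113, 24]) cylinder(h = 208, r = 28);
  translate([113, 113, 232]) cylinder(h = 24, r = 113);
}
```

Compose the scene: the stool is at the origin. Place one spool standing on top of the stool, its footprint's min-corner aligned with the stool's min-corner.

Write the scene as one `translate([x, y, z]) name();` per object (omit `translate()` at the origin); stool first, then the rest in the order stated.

stool();
translate([0, 0, 405]) spool();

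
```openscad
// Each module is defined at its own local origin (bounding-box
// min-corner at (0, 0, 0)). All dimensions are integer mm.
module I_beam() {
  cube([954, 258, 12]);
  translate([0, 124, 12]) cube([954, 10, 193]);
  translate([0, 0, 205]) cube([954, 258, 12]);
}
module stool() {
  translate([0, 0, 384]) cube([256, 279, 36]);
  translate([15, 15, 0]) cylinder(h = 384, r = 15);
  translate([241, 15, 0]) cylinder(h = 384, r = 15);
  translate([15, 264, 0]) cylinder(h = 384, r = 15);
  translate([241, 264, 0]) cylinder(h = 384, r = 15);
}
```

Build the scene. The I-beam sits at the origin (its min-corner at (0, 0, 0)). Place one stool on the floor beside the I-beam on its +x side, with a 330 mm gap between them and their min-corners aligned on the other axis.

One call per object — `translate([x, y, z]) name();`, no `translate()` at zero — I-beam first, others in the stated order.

I_beam();
translate([1284, 0, 0]) stool();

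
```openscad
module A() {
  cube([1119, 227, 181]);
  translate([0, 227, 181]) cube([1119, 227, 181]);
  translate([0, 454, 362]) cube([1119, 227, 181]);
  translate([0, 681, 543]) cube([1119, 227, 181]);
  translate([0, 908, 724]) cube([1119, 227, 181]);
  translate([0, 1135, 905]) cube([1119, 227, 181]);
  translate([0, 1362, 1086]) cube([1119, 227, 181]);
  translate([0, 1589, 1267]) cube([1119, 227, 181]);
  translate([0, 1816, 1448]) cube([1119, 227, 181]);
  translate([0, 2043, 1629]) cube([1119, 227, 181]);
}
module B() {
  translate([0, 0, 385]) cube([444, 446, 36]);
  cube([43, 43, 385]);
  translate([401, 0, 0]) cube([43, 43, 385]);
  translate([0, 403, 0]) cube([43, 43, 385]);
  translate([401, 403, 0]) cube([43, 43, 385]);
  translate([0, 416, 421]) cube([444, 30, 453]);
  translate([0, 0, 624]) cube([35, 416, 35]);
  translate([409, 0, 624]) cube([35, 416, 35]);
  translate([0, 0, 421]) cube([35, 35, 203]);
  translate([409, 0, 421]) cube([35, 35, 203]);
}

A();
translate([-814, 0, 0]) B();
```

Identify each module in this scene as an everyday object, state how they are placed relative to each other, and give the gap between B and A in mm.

The chair's nearest face is 370 mm from the staircase's −x face.

A is a staircase. B is a chair. The chair is on the floor beside the staircase on its −x side. The gap between the chair and the staircase is 370 mm.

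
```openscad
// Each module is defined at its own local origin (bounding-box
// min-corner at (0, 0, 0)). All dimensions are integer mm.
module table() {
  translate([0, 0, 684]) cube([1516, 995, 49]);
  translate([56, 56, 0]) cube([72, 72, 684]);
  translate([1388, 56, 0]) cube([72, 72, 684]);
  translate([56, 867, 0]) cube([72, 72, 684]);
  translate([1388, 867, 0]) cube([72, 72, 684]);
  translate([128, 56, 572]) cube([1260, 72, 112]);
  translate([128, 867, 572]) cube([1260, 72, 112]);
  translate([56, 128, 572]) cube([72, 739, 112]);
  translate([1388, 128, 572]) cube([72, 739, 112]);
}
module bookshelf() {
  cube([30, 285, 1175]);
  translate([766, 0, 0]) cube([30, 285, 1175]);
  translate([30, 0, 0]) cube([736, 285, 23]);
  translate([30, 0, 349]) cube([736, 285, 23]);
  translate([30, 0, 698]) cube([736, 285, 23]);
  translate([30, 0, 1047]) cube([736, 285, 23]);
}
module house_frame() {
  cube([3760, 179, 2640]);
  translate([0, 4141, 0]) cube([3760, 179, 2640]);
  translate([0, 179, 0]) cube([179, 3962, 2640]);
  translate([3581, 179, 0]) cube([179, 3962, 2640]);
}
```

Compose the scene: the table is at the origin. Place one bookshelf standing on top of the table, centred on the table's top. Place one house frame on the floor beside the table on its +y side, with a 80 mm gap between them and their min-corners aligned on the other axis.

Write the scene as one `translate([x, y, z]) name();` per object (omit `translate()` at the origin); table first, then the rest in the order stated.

table();
translate([360, 355, 733]) bookshelf();
translate([0, 1075, 0]) house_frame();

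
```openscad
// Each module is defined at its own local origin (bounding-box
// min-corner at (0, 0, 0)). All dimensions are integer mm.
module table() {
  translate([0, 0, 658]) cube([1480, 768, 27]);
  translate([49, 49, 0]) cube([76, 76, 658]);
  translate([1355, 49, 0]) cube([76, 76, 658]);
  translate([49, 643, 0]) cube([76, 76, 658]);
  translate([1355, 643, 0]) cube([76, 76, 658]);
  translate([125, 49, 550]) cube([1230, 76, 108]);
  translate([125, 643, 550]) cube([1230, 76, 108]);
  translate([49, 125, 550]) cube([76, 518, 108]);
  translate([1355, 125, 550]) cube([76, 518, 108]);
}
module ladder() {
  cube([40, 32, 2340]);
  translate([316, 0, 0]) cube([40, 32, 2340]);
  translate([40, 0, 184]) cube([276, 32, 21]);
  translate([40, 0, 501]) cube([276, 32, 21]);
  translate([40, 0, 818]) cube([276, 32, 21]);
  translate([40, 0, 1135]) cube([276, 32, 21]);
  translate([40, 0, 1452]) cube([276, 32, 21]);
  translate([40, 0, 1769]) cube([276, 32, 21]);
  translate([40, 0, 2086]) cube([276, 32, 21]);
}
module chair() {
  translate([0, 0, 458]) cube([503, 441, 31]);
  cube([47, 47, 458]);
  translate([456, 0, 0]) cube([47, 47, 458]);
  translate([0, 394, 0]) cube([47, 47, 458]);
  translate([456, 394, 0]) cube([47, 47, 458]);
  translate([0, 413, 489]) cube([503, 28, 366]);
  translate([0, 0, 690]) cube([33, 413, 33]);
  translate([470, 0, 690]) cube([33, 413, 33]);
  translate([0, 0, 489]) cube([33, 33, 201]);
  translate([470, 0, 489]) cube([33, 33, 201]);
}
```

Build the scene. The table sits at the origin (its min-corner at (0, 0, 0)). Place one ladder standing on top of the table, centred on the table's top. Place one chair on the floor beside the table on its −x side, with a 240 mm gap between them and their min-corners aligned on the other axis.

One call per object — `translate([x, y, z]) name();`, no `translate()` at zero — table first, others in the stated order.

table();
translate([562, 368, 685]) ladder();
translate([-743, 0, 0]) chair();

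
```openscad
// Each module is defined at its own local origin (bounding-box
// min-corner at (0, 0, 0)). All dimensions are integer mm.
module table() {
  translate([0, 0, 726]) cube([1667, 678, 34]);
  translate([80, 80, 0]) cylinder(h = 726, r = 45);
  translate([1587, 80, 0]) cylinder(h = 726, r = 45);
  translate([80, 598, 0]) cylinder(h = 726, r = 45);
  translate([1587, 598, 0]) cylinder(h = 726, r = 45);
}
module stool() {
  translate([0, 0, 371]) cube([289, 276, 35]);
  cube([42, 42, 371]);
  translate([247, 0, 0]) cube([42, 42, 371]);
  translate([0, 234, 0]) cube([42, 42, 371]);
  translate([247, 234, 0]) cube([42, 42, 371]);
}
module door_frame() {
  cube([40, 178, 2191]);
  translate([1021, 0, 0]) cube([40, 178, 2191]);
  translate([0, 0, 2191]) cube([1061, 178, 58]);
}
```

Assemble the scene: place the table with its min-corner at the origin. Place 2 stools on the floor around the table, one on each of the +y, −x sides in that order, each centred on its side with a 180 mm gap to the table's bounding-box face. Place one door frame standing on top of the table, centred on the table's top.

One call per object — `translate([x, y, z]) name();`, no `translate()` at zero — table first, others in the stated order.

table();
translate([689, 858, 0]) stool();
translate([-469, 201, 0]) stool();
translate([303, 250, 760]) door_frame();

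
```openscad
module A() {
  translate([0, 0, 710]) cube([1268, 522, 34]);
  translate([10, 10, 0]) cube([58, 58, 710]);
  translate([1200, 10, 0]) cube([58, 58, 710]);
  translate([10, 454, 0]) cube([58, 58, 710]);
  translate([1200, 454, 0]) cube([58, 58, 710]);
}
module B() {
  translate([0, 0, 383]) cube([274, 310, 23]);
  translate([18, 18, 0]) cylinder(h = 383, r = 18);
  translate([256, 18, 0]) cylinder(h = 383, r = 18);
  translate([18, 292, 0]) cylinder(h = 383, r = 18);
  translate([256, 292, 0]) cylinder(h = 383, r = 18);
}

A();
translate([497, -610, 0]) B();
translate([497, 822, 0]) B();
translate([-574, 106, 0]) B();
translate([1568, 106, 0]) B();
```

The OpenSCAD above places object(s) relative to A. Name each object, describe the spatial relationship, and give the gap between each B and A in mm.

A is a table. B is a stool. Four stools sit around the table at the −y, +y, −x, +x sides. The gap between each stool and the table is 300 mm.

Each stool's nearest face is 300 mm from the table's bounding box.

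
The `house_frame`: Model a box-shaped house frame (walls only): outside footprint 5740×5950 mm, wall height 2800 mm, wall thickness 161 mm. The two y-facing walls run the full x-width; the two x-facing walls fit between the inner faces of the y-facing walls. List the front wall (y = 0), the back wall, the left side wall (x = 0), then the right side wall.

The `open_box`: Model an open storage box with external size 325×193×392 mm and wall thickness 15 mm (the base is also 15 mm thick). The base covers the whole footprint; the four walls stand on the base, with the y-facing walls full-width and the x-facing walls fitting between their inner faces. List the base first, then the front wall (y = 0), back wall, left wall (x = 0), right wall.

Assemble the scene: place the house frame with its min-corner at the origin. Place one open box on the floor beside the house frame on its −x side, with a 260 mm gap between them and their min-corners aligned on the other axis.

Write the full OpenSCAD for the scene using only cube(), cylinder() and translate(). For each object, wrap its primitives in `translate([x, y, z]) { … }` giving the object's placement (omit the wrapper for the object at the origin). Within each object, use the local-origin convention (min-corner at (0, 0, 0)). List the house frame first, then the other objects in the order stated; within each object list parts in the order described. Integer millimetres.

cube([5740, 161, 2800]);
translate([0, 5789, 0]) cube([5740, 161, 2800]);
translate([0, 161, 0]) cube([161, 5628, 2800]);
translate([5579, 161, 0]) cube([161, 5628, 2800]);
translate([-585, 0, 0]) {
  cube([325, 193, 15]);
  translate([0, 0, 15]) cube([325, 15, 377]);
  translate([0, 178, 15]) cube([325, 15, 377]);
  translate([0, 15, 15]) cube([15, 163, 377]);
  translate([310, 15, 15]) cube([15, 163, 377]);
}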